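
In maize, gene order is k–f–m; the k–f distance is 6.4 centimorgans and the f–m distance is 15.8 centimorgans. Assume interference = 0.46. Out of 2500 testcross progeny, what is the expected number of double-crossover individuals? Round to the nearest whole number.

Map distances give recombination frequencies of 0.064 and 0.158 for the two intervals.
With interference 0.46 (so coincidence = 0.54), expected double-crossover frequency = 0.064 × 0.158 × 0.54 = 0.00546.
Expected number = 0.00546 × 2500 = 13.65 ≈ 14.

14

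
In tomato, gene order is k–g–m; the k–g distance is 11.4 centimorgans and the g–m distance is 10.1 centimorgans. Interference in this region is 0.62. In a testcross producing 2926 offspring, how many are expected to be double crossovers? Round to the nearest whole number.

13

Map distances give recombination frequencies of 0.114 and 0.101 for the two intervals.
With interference 0.62 (so coincidence = 0.38), expected double-crossover frequency = 0.114 × 0.101 × 0.38 = 0.00438.
Expected number = 0.00438 × 2926 = 12.80 ≈ 13.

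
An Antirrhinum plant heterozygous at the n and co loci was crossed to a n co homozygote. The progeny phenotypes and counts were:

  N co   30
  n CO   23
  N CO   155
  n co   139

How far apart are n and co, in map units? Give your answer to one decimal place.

15.3 map units

The two most frequent classes, N CO (155) and n co (139), are the parental types, so the F1 was N CO / n co.
The recombinant classes are N co and n CO: 30 + 23 = 53.
Recombination frequency = 53/347 = 0.1527 ≈ 15.3%, i.e. 15.3 map units.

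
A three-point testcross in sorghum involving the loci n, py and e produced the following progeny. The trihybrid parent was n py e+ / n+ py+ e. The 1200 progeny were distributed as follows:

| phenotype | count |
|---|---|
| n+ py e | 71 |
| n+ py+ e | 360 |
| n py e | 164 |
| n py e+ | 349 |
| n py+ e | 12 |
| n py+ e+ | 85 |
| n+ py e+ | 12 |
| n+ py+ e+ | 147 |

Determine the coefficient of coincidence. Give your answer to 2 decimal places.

0.48

The two rarest classes, n+ py e+ and n py+ e, are the double crossovers. Comparing them with the parentals, only the n allele has switched, so n is the middle locus and the order is py – n – e.
py–n: (156 + 24)/1200 = 0.1500; n–e: (311 + 24)/1200 = 0.2792.
Expected DCO frequency = 0.1500 × 0.2792 ≈ 0.04188; observed = 24/1200 ≈ 0.02000.
Coefficient of coincidence = 0.02000/0.04188 ≈ 0.48.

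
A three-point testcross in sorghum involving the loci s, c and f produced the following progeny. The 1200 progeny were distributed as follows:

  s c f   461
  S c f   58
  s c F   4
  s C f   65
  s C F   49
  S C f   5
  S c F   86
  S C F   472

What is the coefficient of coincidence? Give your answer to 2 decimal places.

The two most frequent reciprocal classes, S C F and s c f, are the parental types, so the F1 was S C F / s c f.
The two rarest classes, S C f and s c F, are the double crossovers. Comparing them with the parentals, only the f allele has switched, so f is the middle locus and the order is s – f – c.
s–f: (107 + 9)/1200 = 0.0967; f–c: (151 + 9)/1200 = 0.1333.
Expected DCO frequency = 0.0967 × 0.1333 ≈ 0.01289; observed = 9/1200 ≈ 0.00750.
Coefficient of coincidence = 0.00750/0.01289 ≈ 0.58.

0.58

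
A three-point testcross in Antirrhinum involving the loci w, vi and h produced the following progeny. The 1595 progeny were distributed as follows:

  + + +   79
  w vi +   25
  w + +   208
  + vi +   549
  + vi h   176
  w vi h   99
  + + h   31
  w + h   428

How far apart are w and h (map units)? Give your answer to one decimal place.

27.6 map units

The two most frequent reciprocal classes, + vi + and w + h, are the parental types, so the F1 was + vi + / w + h.
The two rarest classes, w vi + and + + h, are the double crossovers. Comparing them with the parentals, only the w allele has switched, so w is the middle locus and the order is h – w – vi.
Crossovers in the h–w interval produce the single-crossover classes + vi h and w + + (176 + 208 = 384) plus the double crossovers (56).
RF(h–w) = (384 + 56) / 1595 = 440/1595 = 0.2759 → 27.6 map units.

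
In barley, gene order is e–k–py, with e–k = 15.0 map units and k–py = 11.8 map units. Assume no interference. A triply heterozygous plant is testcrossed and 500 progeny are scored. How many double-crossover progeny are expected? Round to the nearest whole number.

9

Map distances give recombination frequencies of 0.150 and 0.118 for the two intervals.
With no interference, expected double-crossover frequency = 0.150 × 0.118 = 0.01770.
Expected number = 0.01770 × 500 = 8.85 ≈ 9.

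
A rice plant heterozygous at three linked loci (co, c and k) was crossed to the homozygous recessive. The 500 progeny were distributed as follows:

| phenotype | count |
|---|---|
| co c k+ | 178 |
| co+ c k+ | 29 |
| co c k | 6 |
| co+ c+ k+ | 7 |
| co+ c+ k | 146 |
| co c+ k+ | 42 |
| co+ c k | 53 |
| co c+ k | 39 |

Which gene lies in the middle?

The two most frequent reciprocal classes, co+ c+ k and co c k+, are the parental types, so the F1 was co+ c+ k / co c k+.
The two rarest classes, co+ c+ k+ and co c k, are the double crossovers. Comparing them with the parentals, only the k allele has switched, so k is the middle locus and the order is co – k – c.

k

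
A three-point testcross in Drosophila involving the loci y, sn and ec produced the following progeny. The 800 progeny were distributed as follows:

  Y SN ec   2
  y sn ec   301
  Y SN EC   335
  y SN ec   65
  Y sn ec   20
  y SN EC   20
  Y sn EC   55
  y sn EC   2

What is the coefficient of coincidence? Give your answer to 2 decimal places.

The two most frequent reciprocal classes, y sn ec and Y SN EC, are the parental types, so the F1 was y sn ec / Y SN EC.
The two rarest classes, y sn EC and Y SN ec, are the double crossovers. Comparing them with the parentals, only the ec allele has switched, so ec is the middle locus and the order is y – ec – sn.
y–ec: (40 + 4)/800 = 0.0550; ec–sn: (120 + 4)/800 = 0.1550.
Expected DCO frequency = 0.0550 × 0.1550 ≈ 0.00852; observed = 4/800 ≈ 0.00500.
Coefficient of coincidence = 0.00500/0.00852 ≈ 0.59.

0.59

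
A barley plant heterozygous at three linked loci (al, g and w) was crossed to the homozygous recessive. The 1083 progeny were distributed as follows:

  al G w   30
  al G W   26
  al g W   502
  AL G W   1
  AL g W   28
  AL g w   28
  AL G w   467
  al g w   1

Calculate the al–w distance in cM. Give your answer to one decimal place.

5.5 cM

The two most frequent reciprocal classes, AL G w and al g W, are the parental types, so the F1 was AL G w / al g W.
The two rarest classes, AL G W and al g w, are the double crossovers. Comparing them with the parentals, only the w allele has switched, so w is the middle locus and the order is g – w – al.
Crossovers in the w–al interval produce the single-crossover classes al G w and AL g W (30 + 28 = 58) plus the double crossovers (2).
RF(w–al) = (58 + 2) / 1083 = 60/1083 = 0.0554 → 5.5 cM.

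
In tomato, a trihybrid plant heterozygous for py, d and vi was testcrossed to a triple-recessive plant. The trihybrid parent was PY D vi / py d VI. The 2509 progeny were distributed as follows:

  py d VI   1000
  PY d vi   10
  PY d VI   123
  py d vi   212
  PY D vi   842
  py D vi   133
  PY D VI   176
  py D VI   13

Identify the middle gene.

d

The two rarest classes, PY d vi and py D VI, are the double crossovers. Comparing them with the parentals, only the d allele has switched, so d is the middle locus and the order is vi – d – py.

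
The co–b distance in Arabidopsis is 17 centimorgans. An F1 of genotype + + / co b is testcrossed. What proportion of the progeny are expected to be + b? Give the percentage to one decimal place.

8.5%

A map distance of 17 centimorgans corresponds to a recombination frequency of 0.170.
The F1 is + + / co b, so + b is a recombinant gamete class with expected frequency r/2 = 0.170/2 = 0.0850.
That is 0.0850 = 8.5% of the progeny.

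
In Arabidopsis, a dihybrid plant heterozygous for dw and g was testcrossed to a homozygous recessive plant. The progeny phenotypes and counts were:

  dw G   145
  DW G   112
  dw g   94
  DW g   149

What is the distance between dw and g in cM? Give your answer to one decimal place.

41.2 cM

The two most frequent classes, DW g (149) and dw G (145), are the parental types, so the F1 was DW g / dw G.
The recombinant classes are DW G and dw g: 112 + 94 = 206.
Recombination frequency = 206/500 = 0.4120 ≈ 41.2%, i.e. 41.2 cM.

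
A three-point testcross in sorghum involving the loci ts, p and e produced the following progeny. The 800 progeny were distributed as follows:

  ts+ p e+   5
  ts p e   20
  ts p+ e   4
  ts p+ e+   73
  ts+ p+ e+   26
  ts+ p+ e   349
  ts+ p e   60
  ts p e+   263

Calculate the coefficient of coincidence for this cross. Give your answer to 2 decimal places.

0.92

The two most frequent reciprocal classes, ts+ p+ e and ts p e+, are the parental types, so the F1 was ts+ p+ e / ts p e+.
The two rarest classes, ts p+ e and ts+ p e+, are the double crossovers. Comparing them with the parentals, only the ts allele has switched, so ts is the middle locus and the order is e – ts – p.
e–ts: (46 + 9)/800 = 0.0688; ts–p: (133 + 9)/800 = 0.1775.
Expected DCO frequency = 0.0688 × 0.1775 ≈ 0.01221; observed = 9/800 ≈ 0.01125.
Coefficient of coincidence = 0.01125/0.01221 ≈ 0.92.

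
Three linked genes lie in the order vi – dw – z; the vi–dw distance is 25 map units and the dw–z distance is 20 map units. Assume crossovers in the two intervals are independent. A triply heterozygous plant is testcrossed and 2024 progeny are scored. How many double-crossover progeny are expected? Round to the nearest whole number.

101

Map distances give recombination frequencies of 0.250 and 0.200 for the two intervals.
With no interference, expected double-crossover frequency = 0.250 × 0.200 = 0.05000.
Expected number = 0.05000 × 2024 = 101.20 ≈ 101.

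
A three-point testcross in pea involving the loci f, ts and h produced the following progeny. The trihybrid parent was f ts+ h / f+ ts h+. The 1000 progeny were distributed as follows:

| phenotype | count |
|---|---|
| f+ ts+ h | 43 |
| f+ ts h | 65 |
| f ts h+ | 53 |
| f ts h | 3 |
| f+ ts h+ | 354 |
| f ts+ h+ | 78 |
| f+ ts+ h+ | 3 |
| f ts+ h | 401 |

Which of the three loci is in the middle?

The two rarest classes, f ts h and f+ ts+ h+, are the double crossovers. Comparing them with the parentals, only the ts allele has switched, so ts is the middle locus and the order is f – ts – h.

ts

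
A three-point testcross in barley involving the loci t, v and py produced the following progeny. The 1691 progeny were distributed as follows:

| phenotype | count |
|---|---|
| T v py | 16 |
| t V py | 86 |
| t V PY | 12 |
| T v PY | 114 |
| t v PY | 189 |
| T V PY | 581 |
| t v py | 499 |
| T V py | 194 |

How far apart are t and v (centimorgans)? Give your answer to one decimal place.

13.5 centimorgans

The two most frequent reciprocal classes, T V PY and t v py, are the parental types, so the F1 was T V PY / t v py.
The two rarest classes, t V PY and T v py, are the double crossovers. Comparing them with the parentals, only the t allele has switched, so t is the middle locus and the order is py – t – v.
Crossovers in the t–v interval produce the single-crossover classes T v PY and t V py (114 + 86 = 200) plus the double crossovers (28).
RF(t–v) = (200 + 28) / 1691 = 228/1691 = 0.1348 → 13.5 centimorgans.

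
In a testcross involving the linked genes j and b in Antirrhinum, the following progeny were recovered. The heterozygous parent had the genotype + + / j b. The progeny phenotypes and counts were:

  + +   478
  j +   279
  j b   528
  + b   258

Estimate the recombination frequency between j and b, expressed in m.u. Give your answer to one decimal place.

34.8 m.u.

The recombinant classes are + b and j +: 258 + 279 = 537.
Recombination frequency = 537/1543 = 0.3480 ≈ 34.8%, i.e. 34.8 m.u.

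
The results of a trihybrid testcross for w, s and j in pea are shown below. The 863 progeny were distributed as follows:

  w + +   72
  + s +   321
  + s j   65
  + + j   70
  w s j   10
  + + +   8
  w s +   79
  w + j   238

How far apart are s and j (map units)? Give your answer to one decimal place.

The two most frequent reciprocal classes, + s + and w + j, are the parental types, so the F1 was + s + / w + j.
The two rarest classes, + + + and w s j, are the double crossovers. Comparing them with the parentals, only the s allele has switched, so s is the middle locus and the order is j – s – w.
Crossovers in the j–s interval produce the single-crossover classes + s j and w + + (65 + 72 = 137) plus the double crossovers (18).
RF(j–s) = (137 + 18) / 863 = 155/863 = 0.1796 → 18.0 map units.

18.0 map units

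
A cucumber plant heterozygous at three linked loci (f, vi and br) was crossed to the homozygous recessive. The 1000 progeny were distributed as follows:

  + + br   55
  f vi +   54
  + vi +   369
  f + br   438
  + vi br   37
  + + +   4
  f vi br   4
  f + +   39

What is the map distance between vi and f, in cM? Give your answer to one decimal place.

The two most frequent reciprocal classes, + vi + and f + br, are the parental types, so the F1 was + vi + / f + br.
The two rarest classes, + + + and f vi br, are the double crossovers. Comparing them with the parentals, only the vi allele has switched, so vi is the middle locus and the order is br – vi – f.
Crossovers in the vi–f interval produce the single-crossover classes f vi + and + + br (54 + 55 = 109) plus the double crossovers (8).
RF(vi–f) = (109 + 8) / 1000 = 117/1000 = 0.1170 → 11.7 cM.

11.7 cM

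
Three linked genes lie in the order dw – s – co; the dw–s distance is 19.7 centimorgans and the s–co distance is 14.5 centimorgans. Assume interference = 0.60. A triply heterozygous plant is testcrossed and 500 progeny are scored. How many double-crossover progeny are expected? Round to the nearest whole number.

6

Map distances give recombination frequencies of 0.197 and 0.145 for the two intervals.
With interference 0.60 (so coincidence = 0.40), expected double-crossover frequency = 0.197 × 0.145 × 0.40 = 0.01143.
Expected number = 0.01143 × 500 = 5.71 ≈ 6.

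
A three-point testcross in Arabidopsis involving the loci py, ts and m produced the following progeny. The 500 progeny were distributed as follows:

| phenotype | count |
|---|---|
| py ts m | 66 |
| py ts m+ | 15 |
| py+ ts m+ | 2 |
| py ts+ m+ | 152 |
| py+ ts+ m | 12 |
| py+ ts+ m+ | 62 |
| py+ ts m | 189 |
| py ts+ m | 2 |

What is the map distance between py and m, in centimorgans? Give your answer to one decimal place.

26.4 centimorgans

The two most frequent reciprocal classes, py ts+ m+ and py+ ts m, are the parental types, so the F1 was py ts+ m+ / py+ ts m.
The two rarest classes, py ts+ m and py+ ts m+, are the double crossovers. Comparing them with the parentals, only the m allele has switched, so m is the middle locus and the order is ts – m – py.
Crossovers in the m–py interval produce the single-crossover classes py+ ts+ m+ and py ts m (62 + 66 = 128) plus the double crossovers (4).
RF(m–py) = (128 + 4) / 500 = 132/500 = 0.2640 → 26.4 centimorgans.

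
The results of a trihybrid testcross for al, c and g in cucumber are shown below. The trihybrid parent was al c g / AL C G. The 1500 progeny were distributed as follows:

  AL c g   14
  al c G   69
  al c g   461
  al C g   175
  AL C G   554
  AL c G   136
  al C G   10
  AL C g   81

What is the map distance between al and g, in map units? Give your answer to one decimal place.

The two rarest classes, AL c g and al C G, are the double crossovers. Comparing them with the parentals, only the al allele has switched, so al is the middle locus and the order is g – al – c.
Crossovers in the g–al interval produce the single-crossover classes al c G and AL C g (69 + 81 = 150) plus the double crossovers (24).
RF(g–al) = (150 + 24) / 1500 = 174/1500 = 0.1160 → 11.6 map units.

11.6 map units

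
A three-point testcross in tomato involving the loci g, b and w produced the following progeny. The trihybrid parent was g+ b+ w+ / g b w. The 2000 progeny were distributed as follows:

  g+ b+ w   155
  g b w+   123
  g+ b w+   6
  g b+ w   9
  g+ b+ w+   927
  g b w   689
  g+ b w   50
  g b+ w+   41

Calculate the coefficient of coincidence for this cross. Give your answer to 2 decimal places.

0.97

The two rarest classes, g+ b w+ and g b+ w, are the double crossovers. Comparing them with the parentals, only the b allele has switched, so b is the middle locus and the order is w – b – g.
w–b: (278 + 15)/2000 = 0.1465; b–g: (91 + 15)/2000 = 0.0530.
Expected DCO frequency = 0.1465 × 0.0530 ≈ 0.00776; observed = 15/2000 ≈ 0.00750.
Coefficient of coincidence = 0.00750/0.00776 ≈ 0.97.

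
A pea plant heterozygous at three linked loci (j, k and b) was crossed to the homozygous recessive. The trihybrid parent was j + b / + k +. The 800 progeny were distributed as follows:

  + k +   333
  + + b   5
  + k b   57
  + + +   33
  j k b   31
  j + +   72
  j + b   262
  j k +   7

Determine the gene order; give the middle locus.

j

The two rarest classes, + + b and j k +, are the double crossovers. Comparing them with the parentals, only the j allele has switched, so j is the middle locus and the order is b – j – k.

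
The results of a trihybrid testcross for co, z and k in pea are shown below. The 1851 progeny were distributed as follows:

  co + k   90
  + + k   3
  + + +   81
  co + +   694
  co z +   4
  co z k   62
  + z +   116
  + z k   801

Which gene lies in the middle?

The two most frequent reciprocal classes, co + + and + z k, are the parental types, so the F1 was co + + / + z k.
The two rarest classes, co z + and + + k, are the double crossovers. Comparing them with the parentals, only the z allele has switched, so z is the middle locus and the order is co – z – k.

z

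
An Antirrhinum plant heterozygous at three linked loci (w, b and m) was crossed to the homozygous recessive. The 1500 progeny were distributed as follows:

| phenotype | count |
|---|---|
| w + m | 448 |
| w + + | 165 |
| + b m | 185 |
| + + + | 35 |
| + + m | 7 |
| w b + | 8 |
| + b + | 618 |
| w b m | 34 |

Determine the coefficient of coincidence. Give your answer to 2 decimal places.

0.73

The two most frequent reciprocal classes, + b + and w + m, are the parental types, so the F1 was + b + / w + m.
The two rarest classes, w b + and + + m, are the double crossovers. Comparing them with the parentals, only the w allele has switched, so w is the middle locus and the order is m – w – b.
m–w: (350 + 15)/1500 = 0.2433; w–b: (69 + 15)/1500 = 0.0560.
Expected DCO frequency = 0.2433 × 0.0560 ≈ 0.01362; observed = 15/1500 ≈ 0.01000.
Coefficient of coincidence = 0.01000/0.01362 ≈ 0.73.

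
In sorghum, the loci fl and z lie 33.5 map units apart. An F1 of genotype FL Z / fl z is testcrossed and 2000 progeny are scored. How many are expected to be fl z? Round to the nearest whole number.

665

A map distance of 33.5 map units corresponds to a recombination frequency of 0.335.
The F1 is FL Z / fl z, so fl z is a parental gamete class with expected frequency (1 − r)/2 = 0.665/2 = 0.3325.
Expected number = 0.3325 × 2000 = 665.00 ≈ 665.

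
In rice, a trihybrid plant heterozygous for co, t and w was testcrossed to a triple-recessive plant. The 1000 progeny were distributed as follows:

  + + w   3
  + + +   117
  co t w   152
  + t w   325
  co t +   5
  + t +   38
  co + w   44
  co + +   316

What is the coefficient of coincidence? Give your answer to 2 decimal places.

The two most frequent reciprocal classes, co + + and + t w, are the parental types, so the F1 was co + + / + t w.
The two rarest classes, co t + and + + w, are the double crossovers. Comparing them with the parentals, only the t allele has switched, so t is the middle locus and the order is co – t – w.
co–t: (269 + 8)/1000 = 0.2770; t–w: (82 + 8)/1000 = 0.0900.
Expected DCO frequency = 0.2770 × 0.0900 ≈ 0.02493; observed = 8/1000 ≈ 0.00800.
Coefficient of coincidence = 0.00800/0.02493 ≈ 0.32.

0.32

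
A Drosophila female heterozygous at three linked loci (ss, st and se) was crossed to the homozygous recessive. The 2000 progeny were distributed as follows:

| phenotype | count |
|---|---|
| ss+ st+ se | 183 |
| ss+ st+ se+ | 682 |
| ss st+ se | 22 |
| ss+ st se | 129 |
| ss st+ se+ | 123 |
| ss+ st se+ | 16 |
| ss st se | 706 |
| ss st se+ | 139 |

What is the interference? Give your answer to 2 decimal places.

0.27

The two most frequent reciprocal classes, ss+ st+ se+ and ss st se, are the parental types, so the F1 was ss+ st+ se+ / ss st se.
The two rarest classes, ss+ st se+ and ss st+ se, are the double crossovers. Comparing them with the parentals, only the st allele has switched, so st is the middle locus and the order is se – st – ss.
se–st: (322 + 38)/2000 = 0.1800; st–ss: (252 + 38)/2000 = 0.1450.
Expected DCO frequency = 0.1800 × 0.1450 ≈ 0.02610; observed = 38/2000 ≈ 0.01900.
Coefficient of coincidence = 0.01900/0.02610 ≈ 0.73; interference = 1 − 0.73 = 0.27.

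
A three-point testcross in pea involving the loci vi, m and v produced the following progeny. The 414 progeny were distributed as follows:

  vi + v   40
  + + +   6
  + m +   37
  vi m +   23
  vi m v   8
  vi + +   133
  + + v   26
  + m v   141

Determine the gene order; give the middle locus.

The two most frequent reciprocal classes, + m v and vi + +, are the parental types, so the F1 was + m v / vi + +.
The two rarest classes, vi m v and + + +, are the double crossovers. Comparing them with the parentals, only the vi allele has switched, so vi is the middle locus and the order is m – vi – v.

vi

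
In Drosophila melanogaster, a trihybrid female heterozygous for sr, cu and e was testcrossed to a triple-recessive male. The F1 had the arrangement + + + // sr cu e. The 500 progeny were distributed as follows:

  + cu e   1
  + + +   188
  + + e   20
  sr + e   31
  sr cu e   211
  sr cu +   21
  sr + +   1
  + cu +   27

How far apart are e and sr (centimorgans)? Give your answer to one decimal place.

The two rarest classes, sr + + and + cu e, are the double crossovers. Comparing them with the parentals, only the sr allele has switched, so sr is the middle locus and the order is cu – sr – e.
Crossovers in the sr–e interval produce the single-crossover classes + + e and sr cu + (20 + 21 = 41) plus the double crossovers (2).
RF(sr–e) = (41 + 2) / 500 = 43/500 = 0.0860 → 8.6 centimorgans.

8.6 centimorgans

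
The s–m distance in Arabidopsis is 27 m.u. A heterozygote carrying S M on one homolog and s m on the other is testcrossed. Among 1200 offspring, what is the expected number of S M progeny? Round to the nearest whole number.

A map distance of 27 m.u. corresponds to a recombination frequency of 0.270.
The F1 is S M / s m, so S M is a parental gamete class with expected frequency (1 − r)/2 = 0.730/2 = 0.3650.
Expected number = 0.3650 × 1200 = 438.00 ≈ 438.

438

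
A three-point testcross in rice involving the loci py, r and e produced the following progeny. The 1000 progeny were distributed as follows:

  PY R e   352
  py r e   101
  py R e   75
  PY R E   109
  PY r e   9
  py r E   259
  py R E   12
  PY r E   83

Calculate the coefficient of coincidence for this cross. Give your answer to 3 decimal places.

The two most frequent reciprocal classes, py r E and PY R e, are the parental types, so the F1 was py r E / PY R e.
The two rarest classes, py R E and PY r e, are the double crossovers. Comparing them with the parentals, only the r allele has switched, so r is the middle locus and the order is py – r – e.
py–r: (158 + 21)/1000 = 0.1790; r–e: (210 + 21)/1000 = 0.2310.
Expected DCO frequency = 0.1790 × 0.2310 ≈ 0.04135; observed = 21/1000 ≈ 0.02100.
Coefficient of coincidence = 0.02100/0.04135 ≈ 0.508.

0.508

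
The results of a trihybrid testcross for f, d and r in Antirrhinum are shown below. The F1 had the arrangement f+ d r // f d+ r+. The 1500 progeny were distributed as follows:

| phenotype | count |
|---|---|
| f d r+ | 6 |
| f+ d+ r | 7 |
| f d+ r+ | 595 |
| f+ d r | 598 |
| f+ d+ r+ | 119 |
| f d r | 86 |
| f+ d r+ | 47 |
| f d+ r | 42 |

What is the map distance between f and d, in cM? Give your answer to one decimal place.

14.5 cM

The two rarest classes, f+ d+ r and f d r+, are the double crossovers. Comparing them with the parentals, only the d allele has switched, so d is the middle locus and the order is f – d – r.
Crossovers in the f–d interval produce the single-crossover classes f d r and f+ d+ r+ (86 + 119 = 205) plus the double crossovers (13).
RF(f–d) = (205 + 13) / 1500 = 218/1500 = 0.1453 → 14.5 cM.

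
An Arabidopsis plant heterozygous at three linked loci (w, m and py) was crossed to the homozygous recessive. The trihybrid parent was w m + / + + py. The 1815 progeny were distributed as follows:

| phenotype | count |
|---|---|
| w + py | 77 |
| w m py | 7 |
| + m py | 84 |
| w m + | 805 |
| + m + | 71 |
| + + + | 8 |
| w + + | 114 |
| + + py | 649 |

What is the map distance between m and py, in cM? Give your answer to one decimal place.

The two rarest classes, w m py and + + +, are the double crossovers. Comparing them with the parentals, only the py allele has switched, so py is the middle locus and the order is w – py – m.
Crossovers in the py–m interval produce the single-crossover classes w + + and + m py (114 + 84 = 198) plus the double crossovers (15).
RF(py–m) = (198 + 15) / 1815 = 213/1815 = 0.1174 → 11.7 cM.

11.7 cM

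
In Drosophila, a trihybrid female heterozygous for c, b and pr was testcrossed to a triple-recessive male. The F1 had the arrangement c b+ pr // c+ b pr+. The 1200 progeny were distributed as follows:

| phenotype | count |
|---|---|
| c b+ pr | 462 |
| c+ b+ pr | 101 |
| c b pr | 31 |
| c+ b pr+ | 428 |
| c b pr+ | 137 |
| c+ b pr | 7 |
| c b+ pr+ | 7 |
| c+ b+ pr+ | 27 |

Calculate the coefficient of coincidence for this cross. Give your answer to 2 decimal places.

0.93

The two rarest classes, c b+ pr+ and c+ b pr, are the double crossovers. Comparing them with the parentals, only the pr allele has switched, so pr is the middle locus and the order is b – pr – c.
b–pr: (58 + 14)/1200 = 0.0600; pr–c: (238 + 14)/1200 = 0.2100.
Expected DCO frequency = 0.0600 × 0.2100 ≈ 0.01260; observed = 14/1200 ≈ 0.01167.
Coefficient of coincidence = 0.01167/0.01260 ≈ 0.93.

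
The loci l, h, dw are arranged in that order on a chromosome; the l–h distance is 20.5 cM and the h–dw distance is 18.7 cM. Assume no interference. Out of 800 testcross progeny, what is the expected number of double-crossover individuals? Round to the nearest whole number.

Map distances give recombination frequencies of 0.205 and 0.187 for the two intervals.
With no interference, expected double-crossover frequency = 0.205 × 0.187 = 0.03834.
Expected number = 0.03834 × 800 = 30.67 ≈ 31.

31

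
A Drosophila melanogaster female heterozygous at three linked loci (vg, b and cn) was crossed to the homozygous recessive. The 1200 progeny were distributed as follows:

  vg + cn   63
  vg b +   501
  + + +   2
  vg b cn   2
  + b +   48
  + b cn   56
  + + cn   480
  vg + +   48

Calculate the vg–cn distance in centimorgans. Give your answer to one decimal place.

9.6 centimorgans

The two most frequent reciprocal classes, vg b + and + + cn, are the parental types, so the F1 was vg b + / + + cn.
The two rarest classes, vg b cn and + + +, are the double crossovers. Comparing them with the parentals, only the cn allele has switched, so cn is the middle locus and the order is b – cn – vg.
Crossovers in the cn–vg interval produce the single-crossover classes + b + and vg + cn (48 + 63 = 111) plus the double crossovers (4).
RF(cn–vg) = (111 + 4) / 1200 = 115/1200 = 0.0958 → 9.6 centimorgans.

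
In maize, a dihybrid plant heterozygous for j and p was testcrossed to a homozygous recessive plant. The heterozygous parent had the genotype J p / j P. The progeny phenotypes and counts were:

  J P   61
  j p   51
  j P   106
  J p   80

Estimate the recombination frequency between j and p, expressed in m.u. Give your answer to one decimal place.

The recombinant classes are J P and j p: 61 + 51 = 112.
Recombination frequency = 112/298 = 0.3758 ≈ 37.6%, i.e. 37.6 m.u.

37.6 m.u.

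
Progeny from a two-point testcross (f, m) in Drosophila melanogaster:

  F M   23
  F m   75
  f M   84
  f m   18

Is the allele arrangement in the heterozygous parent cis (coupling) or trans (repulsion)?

trans

The two most frequent classes are F m (75) and f M (84); these are the parental (non-recombinant) types.
So the F1 carried F m on one chromosome and f M on the other — the recessive alleles are on opposite chromosomes (trans / repulsion).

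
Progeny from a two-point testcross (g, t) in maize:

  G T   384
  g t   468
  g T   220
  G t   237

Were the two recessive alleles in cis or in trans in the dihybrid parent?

cis

The two most frequent classes are G T (384) and g t (468); these are the parental (non-recombinant) types.
So the F1 carried G T on one chromosome and g t on the other — the recessive alleles are on the same chromosome (cis / coupling).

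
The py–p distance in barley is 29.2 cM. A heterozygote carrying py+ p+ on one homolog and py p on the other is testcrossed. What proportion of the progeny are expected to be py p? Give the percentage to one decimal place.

A map distance of 29.2 cM corresponds to a recombination frequency of 0.292.
The F1 is py+ p+ / py p, so py p is a parental gamete class with expected frequency (1 − r)/2 = 0.708/2 = 0.3540.
That is 0.3540 = 35.4% of the progeny.

35.4%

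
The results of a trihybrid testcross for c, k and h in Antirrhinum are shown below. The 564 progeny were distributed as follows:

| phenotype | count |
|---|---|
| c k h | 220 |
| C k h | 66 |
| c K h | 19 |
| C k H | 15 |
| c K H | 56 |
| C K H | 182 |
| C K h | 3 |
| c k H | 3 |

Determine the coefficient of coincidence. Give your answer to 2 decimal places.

0.66

The two most frequent reciprocal classes, c k h and C K H, are the parental types, so the F1 was c k h / C K H.
The two rarest classes, c k H and C K h, are the double crossovers. Comparing them with the parentals, only the h allele has switched, so h is the middle locus and the order is k – h – c.
k–h: (34 + 6)/564 = 0.0709; h–c: (122 + 6)/564 = 0.2270.
Expected DCO frequency = 0.0709 × 0.2270 ≈ 0.01609; observed = 6/564 ≈ 0.01064.
Coefficient of coincidence = 0.01064/0.01609 ≈ 0.66.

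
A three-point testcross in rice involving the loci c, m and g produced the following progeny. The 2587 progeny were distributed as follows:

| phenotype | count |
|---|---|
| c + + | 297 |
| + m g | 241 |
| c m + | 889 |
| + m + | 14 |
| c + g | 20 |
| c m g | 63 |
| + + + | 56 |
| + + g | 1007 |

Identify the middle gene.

The two most frequent reciprocal classes, + + g and c m +, are the parental types, so the F1 was + + g / c m +.
The two rarest classes, c + g and + m +, are the double crossovers. Comparing them with the parentals, only the c allele has switched, so c is the middle locus and the order is m – c – g.

c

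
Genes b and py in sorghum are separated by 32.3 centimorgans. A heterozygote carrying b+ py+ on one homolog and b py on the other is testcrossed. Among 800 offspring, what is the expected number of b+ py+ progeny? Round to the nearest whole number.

271

A map distance of 32.3 centimorgans corresponds to a recombination frequency of 0.323.
The F1 is b+ py+ / b py, so b+ py+ is a parental gamete class with expected frequency (1 − r)/2 = 0.677/2 = 0.3385.
Expected number = 0.3385 × 800 = 270.80 ≈ 271.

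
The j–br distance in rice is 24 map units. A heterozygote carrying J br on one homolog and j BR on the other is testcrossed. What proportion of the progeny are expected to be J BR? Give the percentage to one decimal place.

12.0%

A map distance of 24 map units corresponds to a recombination frequency of 0.240.
The F1 is J br / j BR, so J BR is a recombinant gamete class with expected frequency r/2 = 0.240/2 = 0.1200.
That is 0.1200 = 12.0% of the progeny.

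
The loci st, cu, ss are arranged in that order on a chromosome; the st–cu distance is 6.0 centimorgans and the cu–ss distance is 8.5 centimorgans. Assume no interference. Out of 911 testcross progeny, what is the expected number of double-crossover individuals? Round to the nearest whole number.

Map distances give recombination frequencies of 0.060 and 0.085 for the two intervals.
With no interference, expected double-crossover frequency = 0.060 × 0.085 = 0.00510.
Expected number = 0.00510 × 911 = 4.65 ≈ 5.

5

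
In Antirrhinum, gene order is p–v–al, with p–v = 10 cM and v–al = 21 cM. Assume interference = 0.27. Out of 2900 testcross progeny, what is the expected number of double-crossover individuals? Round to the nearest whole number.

Map distances give recombination frequencies of 0.100 and 0.210 for the two intervals.
With interference 0.27 (so coincidence = 0.73), expected double-crossover frequency = 0.100 × 0.210 × 0.73 = 0.01533.
Expected number = 0.01533 × 2900 = 44.46 ≈ 44.

44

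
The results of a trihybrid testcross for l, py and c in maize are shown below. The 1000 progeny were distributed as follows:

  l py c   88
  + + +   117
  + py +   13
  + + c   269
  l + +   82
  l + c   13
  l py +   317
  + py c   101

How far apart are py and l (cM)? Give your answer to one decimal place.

The two most frequent reciprocal classes, + + c and l py +, are the parental types, so the F1 was + + c / l py +.
The two rarest classes, l + c and + py +, are the double crossovers. Comparing them with the parentals, only the l allele has switched, so l is the middle locus and the order is py – l – c.
Crossovers in the py–l interval produce the single-crossover classes + py c and l + + (101 + 82 = 183) plus the double crossovers (26).
RF(py–l) = (183 + 26) / 1000 = 209/1000 = 0.2090 → 20.9 cM.

20.9 cM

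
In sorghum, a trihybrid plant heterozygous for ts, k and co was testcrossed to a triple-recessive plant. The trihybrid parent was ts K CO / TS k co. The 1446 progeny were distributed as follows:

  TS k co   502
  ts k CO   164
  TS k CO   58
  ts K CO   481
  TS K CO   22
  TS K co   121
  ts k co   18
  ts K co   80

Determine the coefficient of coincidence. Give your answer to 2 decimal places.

1.00

The two rarest classes, TS K CO and ts k co, are the double crossovers. Comparing them with the parentals, only the ts allele has switched, so ts is the middle locus and the order is k – ts – co.
k–ts: (285 + 40)/1446 = 0.2248; ts–co: (138 + 40)/1446 = 0.1231.
Expected DCO frequency = 0.2248 × 0.1231 ≈ 0.02767; observed = 40/1446 ≈ 0.02766.
Coefficient of coincidence = 0.02766/0.02767 ≈ 1.00.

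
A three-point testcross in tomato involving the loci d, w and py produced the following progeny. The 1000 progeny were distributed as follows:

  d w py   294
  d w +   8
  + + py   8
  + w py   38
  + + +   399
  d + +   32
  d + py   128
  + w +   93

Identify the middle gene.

py

The two most frequent reciprocal classes, d w py and + + +, are the parental types, so the F1 was d w py / + + +.
The two rarest classes, d w + and + + py, are the double crossovers. Comparing them with the parentals, only the py allele has switched, so py is the middle locus and the order is d – py – w.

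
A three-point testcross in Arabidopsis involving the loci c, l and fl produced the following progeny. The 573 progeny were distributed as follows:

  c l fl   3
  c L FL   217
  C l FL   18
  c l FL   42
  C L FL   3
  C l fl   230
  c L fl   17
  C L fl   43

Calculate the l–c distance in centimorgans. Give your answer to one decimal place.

15.9 centimorgans

The two most frequent reciprocal classes, c L FL and C l fl, are the parental types, so the F1 was c L FL / C l fl.
The two rarest classes, C L FL and c l fl, are the double crossovers. Comparing them with the parentals, only the c allele has switched, so c is the middle locus and the order is fl – c – l.
Crossovers in the c–l interval produce the single-crossover classes c l FL and C L fl (42 + 43 = 85) plus the double crossovers (6).
RF(c–l) = (85 + 6) / 573 = 91/573 = 0.1588 → 15.9 centimorgans.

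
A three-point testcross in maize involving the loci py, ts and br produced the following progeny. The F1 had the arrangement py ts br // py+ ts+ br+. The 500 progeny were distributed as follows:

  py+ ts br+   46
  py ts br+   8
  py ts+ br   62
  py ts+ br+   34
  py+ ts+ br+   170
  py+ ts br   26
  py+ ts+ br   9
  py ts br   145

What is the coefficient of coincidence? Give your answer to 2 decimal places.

0.88

The two rarest classes, py ts br+ and py+ ts+ br, are the double crossovers. Comparing them with the parentals, only the br allele has switched, so br is the middle locus and the order is py – br – ts.
py–br: (60 + 17)/500 = 0.1540; br–ts: (108 + 17)/500 = 0.2500.
Expected DCO frequency = 0.1540 × 0.2500 ≈ 0.03850; observed = 17/500 ≈ 0.03400.
Coefficient of coincidence = 0.03400/0.03850 ≈ 0.88.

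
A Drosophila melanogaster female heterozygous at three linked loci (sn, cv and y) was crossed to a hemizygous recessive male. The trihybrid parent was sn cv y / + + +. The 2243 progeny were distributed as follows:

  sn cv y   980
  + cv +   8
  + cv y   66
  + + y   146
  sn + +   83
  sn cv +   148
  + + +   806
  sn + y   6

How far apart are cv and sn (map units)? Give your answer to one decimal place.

The two rarest classes, sn + y and + cv +, are the double crossovers. Comparing them with the parentals, only the cv allele has switched, so cv is the middle locus and the order is sn – cv – y.
Crossovers in the sn–cv interval produce the single-crossover classes + cv y and sn + + (66 + 83 = 149) plus the double crossovers (14).
RF(sn–cv) = (149 + 14) / 2243 = 163/2243 = 0.0727 → 7.3 map units.

7.3 map units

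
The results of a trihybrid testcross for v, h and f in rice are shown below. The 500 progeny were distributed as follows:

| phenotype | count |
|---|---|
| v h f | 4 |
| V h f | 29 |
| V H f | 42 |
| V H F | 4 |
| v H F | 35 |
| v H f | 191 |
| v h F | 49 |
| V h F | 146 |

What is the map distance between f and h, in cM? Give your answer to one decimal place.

The two most frequent reciprocal classes, V h F and v H f, are the parental types, so the F1 was V h F / v H f.
The two rarest classes, V H F and v h f, are the double crossovers. Comparing them with the parentals, only the h allele has switched, so h is the middle locus and the order is f – h – v.
Crossovers in the f–h interval produce the single-crossover classes V h f and v H F (29 + 35 = 64) plus the double crossovers (8).
RF(f–h) = (64 + 8) / 500 = 72/500 = 0.1440 → 14.4 cM.

14.4 cM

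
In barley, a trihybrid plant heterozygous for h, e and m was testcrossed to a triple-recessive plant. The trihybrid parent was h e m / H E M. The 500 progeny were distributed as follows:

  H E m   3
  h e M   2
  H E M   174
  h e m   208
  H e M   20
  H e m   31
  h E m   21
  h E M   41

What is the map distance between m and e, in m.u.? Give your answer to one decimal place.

The two rarest classes, h e M and H E m, are the double crossovers. Comparing them with the parentals, only the m allele has switched, so m is the middle locus and the order is e – m – h.
Crossovers in the e–m interval produce the single-crossover classes h E m and H e M (21 + 20 = 41) plus the double crossovers (5).
RF(e–m) = (41 + 5) / 500 = 46/500 = 0.0920 → 9.2 m.u.

9.2 m.u.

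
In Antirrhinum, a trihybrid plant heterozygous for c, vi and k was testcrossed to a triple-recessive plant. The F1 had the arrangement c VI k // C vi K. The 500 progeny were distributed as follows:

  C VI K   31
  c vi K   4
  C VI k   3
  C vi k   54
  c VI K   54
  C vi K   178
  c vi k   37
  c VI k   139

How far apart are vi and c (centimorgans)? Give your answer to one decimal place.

The two rarest classes, C VI k and c vi K, are the double crossovers. Comparing them with the parentals, only the c allele has switched, so c is the middle locus and the order is vi – c – k.
Crossovers in the vi–c interval produce the single-crossover classes c vi k and C VI K (37 + 31 = 68) plus the double crossovers (7).
RF(vi–c) = (68 + 7) / 500 = 75/500 = 0.1500 → 15.0 centimorgans.

15.0 centimorgans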